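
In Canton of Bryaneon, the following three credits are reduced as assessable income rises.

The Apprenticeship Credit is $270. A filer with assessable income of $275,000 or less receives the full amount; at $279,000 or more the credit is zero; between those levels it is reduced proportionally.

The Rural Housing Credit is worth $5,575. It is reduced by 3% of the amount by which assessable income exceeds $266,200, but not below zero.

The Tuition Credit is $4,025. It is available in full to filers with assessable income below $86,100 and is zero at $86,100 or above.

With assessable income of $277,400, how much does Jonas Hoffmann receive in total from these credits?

Apprenticeship Credit: $277,400 is $2,400 into a $4,000 phase-out range, leaving 1,600/4,000 of the credit: $270 × 1,600/4,000 = $108.
Rural Housing Credit: 3% of the $11,200 excess over $266,200 is $336; credit = $5,575 − $336 = $5,239.
Tuition Credit: $277,400 meets or exceeds the $86,100 cutoff, so the credit is $0.
Total: $108 + $5,239 + $0 = $5,347.

$5,347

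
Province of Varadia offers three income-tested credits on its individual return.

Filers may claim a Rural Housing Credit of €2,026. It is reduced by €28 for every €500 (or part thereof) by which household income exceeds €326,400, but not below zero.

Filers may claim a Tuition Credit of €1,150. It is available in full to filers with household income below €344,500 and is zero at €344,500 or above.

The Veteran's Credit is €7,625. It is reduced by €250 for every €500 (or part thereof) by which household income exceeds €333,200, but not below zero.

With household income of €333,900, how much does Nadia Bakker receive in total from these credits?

Rural Housing Credit: income exceeds €326,400 by €7,500, which is 15 full-or-partial €500 increments; reduction = 15 × €28 = €420, leaving €1,606.
Tuition Credit: €333,900 is below the €344,500 cutoff, so the full €1,150 applies.
Veteran's Credit: income exceeds €333,200 by €700, which is 2 full-or-partial €500 increments; reduction = 2 × €250 = €500, leaving €7,125.
Total: €1,606 + €1,150 + €7,125 = €9,881.

€9,881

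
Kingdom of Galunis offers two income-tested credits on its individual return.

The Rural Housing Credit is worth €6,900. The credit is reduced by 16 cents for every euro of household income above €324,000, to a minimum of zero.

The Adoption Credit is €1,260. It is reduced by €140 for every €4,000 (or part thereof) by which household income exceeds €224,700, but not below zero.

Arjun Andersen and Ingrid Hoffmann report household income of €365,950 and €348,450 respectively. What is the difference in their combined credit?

€2,800

Arjun (€365,950): Rural Housing Credit: 16% of the €41,950 excess over €324,000 is €6,712; credit = €6,900 − €6,712 = €188. Adoption Credit: income exceeds €224,700 by €141,250 → 36 increments × €140 = €5,040 ≥ base, so the credit is €0. total €188 + €0 = €188
Ingrid (€348,450): Rural Housing Credit: 16% of the €24,450 excess over €324,000 is €3,912; credit = €6,900 − €3,912 = €2,988. Adoption Credit: income exceeds €224,700 by €123,750 → 31 increments × €140 = €4,340 ≥ base, so the credit is €0. total €2,988 + €0 = €2,988
Difference: |€188 − €2,988| = €2,800.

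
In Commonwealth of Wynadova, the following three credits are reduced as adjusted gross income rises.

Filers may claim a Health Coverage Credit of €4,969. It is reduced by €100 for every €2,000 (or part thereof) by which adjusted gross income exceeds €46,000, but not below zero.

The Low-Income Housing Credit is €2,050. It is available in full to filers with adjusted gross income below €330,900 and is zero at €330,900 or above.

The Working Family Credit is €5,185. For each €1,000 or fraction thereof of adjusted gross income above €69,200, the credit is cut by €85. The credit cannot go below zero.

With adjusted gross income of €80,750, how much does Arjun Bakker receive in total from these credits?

€9,384

Health Coverage Credit: income exceeds €46,000 by €34,750, which is 18 full-or-partial €2,000 increments; reduction = 18 × €100 = €1,800, leaving €3,169.
Low-Income Housing Credit: €80,750 is below the €330,900 cutoff, so the full €2,050 applies.
Working Family Credit: income exceeds €69,200 by €11,550, which is 12 full-or-partial €1,000 increments; reduction = 12 × €85 = €1,020, leaving €4,165.
Total: €3,169 + €2,050 + €4,165 = €9,384.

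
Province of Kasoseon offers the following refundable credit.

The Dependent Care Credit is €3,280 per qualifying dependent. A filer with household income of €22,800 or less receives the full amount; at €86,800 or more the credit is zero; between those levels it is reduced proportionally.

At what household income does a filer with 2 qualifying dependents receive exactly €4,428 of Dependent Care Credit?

€43,600

Full credit = 2 × €3,280 = €6,560.
€4,428 is 4,428/6,560 of the full €6,560, so 2,132/6,560 of the €64,000 range has been used: income = €22,800 + €64,000 × 2,132/6,560 = €43,600.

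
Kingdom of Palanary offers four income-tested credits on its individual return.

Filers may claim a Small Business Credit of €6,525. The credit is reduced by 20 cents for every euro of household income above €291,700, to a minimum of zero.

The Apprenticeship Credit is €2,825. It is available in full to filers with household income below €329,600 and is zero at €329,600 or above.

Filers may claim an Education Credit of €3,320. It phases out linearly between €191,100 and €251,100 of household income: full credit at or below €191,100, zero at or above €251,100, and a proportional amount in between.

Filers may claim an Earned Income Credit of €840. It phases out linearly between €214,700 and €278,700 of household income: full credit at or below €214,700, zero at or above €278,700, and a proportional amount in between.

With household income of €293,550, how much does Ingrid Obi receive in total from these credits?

Small Business Credit: 20% of the €1,850 excess over €291,700 is €370; credit = €6,525 − €370 = €6,155.
Apprenticeship Credit: €293,550 is below the €329,600 cutoff, so the full €2,825 applies.
Education Credit: €293,550 is at or above €251,100, so the credit is €0.
Earned Income Credit: €293,550 is at or above €278,700, so the credit is €0.
Total: €6,155 + €2,825 + €0 + €0 = €8,980.

€8,980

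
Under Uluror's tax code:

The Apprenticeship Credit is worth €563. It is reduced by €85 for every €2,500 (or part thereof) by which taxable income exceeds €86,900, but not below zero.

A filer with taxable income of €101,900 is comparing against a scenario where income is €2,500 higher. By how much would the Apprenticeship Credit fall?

€53

At €101,900 — income exceeds €86,900 by €15,000, which is 6 full-or-partial €2,500 increments; reduction = 6 × €85 = €510, leaving €53.
At €104,400 — income exceeds €86,900 by €17,500 → 7 increments × €85 = €595 ≥ base, so the credit is €0.
Lost: €53 − €0 = €53.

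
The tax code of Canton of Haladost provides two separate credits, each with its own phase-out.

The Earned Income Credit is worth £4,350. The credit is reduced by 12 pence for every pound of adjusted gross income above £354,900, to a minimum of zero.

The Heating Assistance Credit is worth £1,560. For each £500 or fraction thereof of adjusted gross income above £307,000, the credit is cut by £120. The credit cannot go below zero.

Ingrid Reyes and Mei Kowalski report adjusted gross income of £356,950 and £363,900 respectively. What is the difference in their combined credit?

£834

Ingrid (£356,950): Earned Income Credit: 12% of the £2,050 excess over £354,900 is £246; credit = £4,350 − £246 = £4,104. Heating Assistance Credit: income exceeds £307,000 by £49,950 → 100 increments × £120 = £12,000 ≥ base, so the credit is £0. total £4,104 + £0 = £4,104
Mei (£363,900): Earned Income Credit: 12% of the £9,000 excess over £354,900 is £1,080; credit = £4,350 − £1,080 = £3,270. Heating Assistance Credit: income exceeds £307,000 by £56,900 → 114 increments × £120 = £13,680 ≥ base, so the credit is £0. total £3,270 + £0 = £3,270
Difference: |£4,104 − £3,270| = £834.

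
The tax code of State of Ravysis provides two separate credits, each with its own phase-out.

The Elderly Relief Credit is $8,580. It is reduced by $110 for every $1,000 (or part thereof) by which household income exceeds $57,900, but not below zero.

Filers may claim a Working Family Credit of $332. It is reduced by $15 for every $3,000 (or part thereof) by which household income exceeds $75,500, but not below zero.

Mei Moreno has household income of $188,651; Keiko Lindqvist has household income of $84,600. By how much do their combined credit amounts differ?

Mei ($188,651): Elderly Relief Credit: income exceeds $57,900 by $130,751 → 131 increments × $110 = $14,410 ≥ base, so the credit is $0. Working Family Credit: income exceeds $75,500 by $113,151 → 38 increments × $15 = $570 ≥ base, so the credit is $0. total $0 + $0 = $0
Keiko ($84,600): Elderly Relief Credit: income exceeds $57,900 by $26,700, which is 27 full-or-partial $1,000 increments; reduction = 27 × $110 = $2,970, leaving $5,610. Working Family Credit: income exceeds $75,500 by $9,100, which is 4 full-or-partial $3,000 increments; reduction = 4 × $15 = $60, leaving $272. total $5,610 + $272 = $5,882
Difference: |$0 − $5,882| = $5,882.

$5,882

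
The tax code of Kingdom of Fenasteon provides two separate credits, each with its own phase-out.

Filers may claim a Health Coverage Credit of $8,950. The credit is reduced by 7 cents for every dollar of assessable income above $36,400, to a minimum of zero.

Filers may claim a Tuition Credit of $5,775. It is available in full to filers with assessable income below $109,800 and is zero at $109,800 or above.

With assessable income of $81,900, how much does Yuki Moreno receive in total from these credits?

$11,540

Health Coverage Credit: 7% of the $45,500 excess over $36,400 is $3,185; credit = $8,950 − $3,185 = $5,765.
Tuition Credit: $81,900 is below the $109,800 cutoff, so the full $5,775 applies.
Total: $5,765 + $5,775 = $11,540.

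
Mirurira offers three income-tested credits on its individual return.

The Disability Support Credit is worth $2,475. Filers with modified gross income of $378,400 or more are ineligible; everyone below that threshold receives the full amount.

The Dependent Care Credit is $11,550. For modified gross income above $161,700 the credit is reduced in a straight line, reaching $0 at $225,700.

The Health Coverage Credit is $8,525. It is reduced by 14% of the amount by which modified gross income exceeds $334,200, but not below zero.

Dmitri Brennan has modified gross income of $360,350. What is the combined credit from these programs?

Disability Support Credit: $360,350 is below the $378,400 cutoff, so the full $2,475 applies.
Dependent Care Credit: $360,350 is at or above $225,700, so the credit is $0.
Health Coverage Credit: 14% of the $26,150 excess over $334,200 is $3,661; credit = $8,525 − $3,661 = $4,864.
Total: $2,475 + $0 + $4,864 = $7,339.

$7,339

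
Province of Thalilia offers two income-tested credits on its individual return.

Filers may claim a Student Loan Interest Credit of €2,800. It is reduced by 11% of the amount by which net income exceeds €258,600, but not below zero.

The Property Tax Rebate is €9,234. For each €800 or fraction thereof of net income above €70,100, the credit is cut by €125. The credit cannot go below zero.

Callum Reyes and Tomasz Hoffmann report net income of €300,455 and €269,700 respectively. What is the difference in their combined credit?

€1,579

Callum (€300,455): Student Loan Interest Credit: 11% of the €41,855 excess over €258,600 is €4,604.05 ≥ base, so the credit is €0. Property Tax Rebate: income exceeds €70,100 by €230,355 → 288 increments × €125 = €36,000 ≥ base, so the credit is €0. total €0 + €0 = €0
Tomasz (€269,700): Student Loan Interest Credit: 11% of the €11,100 excess over €258,600 is €1,221; credit = €2,800 − €1,221 = €1,579. Property Tax Rebate: income exceeds €70,100 by €199,600 → 250 increments × €125 = €31,250 ≥ base, so the credit is €0. total €1,579 + €0 = €1,579
Difference: |€0 − €1,579| = €1,579.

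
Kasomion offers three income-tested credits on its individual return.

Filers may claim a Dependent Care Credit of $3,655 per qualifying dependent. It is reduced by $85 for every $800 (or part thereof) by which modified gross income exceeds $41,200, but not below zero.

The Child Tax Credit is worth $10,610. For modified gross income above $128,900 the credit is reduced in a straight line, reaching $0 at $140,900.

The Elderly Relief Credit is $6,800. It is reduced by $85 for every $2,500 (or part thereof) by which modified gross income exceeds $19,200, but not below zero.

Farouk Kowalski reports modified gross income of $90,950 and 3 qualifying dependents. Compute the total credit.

Dependent Care Credit: base = 3 × $3,655 = $10,965. income exceeds $41,200 by $49,750, which is 63 full-or-partial $800 increments; reduction = 63 × $85 = $5,355, leaving $5,610.
Child Tax Credit: $90,950 is at or below the $128,900 threshold, so the full $10,610 applies.
Elderly Relief Credit: income exceeds $19,200 by $71,750, which is 29 full-or-partial $2,500 increments; reduction = 29 × $85 = $2,465, leaving $4,335.
Total: $5,610 + $10,610 + $4,335 = $20,555.

$20,555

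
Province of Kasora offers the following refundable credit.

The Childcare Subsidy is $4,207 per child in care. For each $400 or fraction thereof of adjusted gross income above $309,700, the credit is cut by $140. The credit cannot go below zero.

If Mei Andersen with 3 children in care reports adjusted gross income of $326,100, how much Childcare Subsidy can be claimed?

$6,881

Childcare Subsidy: base = 3 × $4,207 = $12,621. income exceeds $309,700 by $16,400, which is 41 full-or-partial $400 increments; reduction = 41 × $140 = $5,740, leaving $6,881.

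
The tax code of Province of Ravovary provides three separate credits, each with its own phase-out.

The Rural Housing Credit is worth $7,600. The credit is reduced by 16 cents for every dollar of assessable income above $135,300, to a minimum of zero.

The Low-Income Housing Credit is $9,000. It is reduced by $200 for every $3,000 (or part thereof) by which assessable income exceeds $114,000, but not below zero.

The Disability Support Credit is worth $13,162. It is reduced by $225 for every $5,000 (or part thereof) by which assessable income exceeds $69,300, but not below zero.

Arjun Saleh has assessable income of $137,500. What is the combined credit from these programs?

Rural Housing Credit: 16% of the $2,200 excess over $135,300 is $352; credit = $7,600 − $352 = $7,248.
Low-Income Housing Credit: income exceeds $114,000 by $23,500, which is 8 full-or-partial $3,000 increments; reduction = 8 × $200 = $1,600, leaving $7,400.
Disability Support Credit: income exceeds $69,300 by $68,200, which is 14 full-or-partial $5,000 increments; reduction = 14 × $225 = $3,150, leaving $10,012.
Total: $7,248 + $7,400 + $10,012 = $24,660.

$24,660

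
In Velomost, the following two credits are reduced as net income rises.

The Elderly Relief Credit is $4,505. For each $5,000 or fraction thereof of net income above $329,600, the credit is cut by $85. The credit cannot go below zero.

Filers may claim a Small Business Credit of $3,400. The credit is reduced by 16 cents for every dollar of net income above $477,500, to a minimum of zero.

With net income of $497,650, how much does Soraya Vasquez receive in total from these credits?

Elderly Relief Credit: income exceeds $329,600 by $168,050, which is 34 full-or-partial $5,000 increments; reduction = 34 × $85 = $2,890, leaving $1,615.
Small Business Credit: 16% of the $20,150 excess over $477,500 is $3,224; credit = $3,400 − $3,224 = $176.
Total: $1,615 + $176 = $1,791.

$1,791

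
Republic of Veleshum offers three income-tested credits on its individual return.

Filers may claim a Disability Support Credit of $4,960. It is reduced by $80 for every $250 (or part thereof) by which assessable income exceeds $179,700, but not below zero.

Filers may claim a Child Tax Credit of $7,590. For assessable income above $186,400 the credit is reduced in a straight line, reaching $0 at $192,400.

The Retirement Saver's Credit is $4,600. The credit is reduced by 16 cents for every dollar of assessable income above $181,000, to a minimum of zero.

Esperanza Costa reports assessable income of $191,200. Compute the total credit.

Disability Support Credit: income exceeds $179,700 by $11,500, which is 46 full-or-partial $250 increments; reduction = 46 × $80 = $3,680, leaving $1,280.
Child Tax Credit: $191,200 is $4,800 into a $6,000 phase-out range, leaving 1,200/6,000 of the credit: $7,590 × 1,200/6,000 = $1,518.
Retirement Saver's Credit: 16% of the $10,200 excess over $181,000 is $1,632; credit = $4,600 − $1,632 = $2,968.
Total: $1,280 + $1,518 + $2,968 = $5,766.

$5,766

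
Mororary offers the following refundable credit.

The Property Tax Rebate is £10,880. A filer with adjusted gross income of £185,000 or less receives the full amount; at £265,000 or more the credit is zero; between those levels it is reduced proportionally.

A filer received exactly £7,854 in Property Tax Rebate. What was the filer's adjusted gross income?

£207,250

£7,854 is 7,854/10,880 of the full £10,880, so 3,026/10,880 of the £80,000 range has been used: income = £185,000 + £80,000 × 3,026/10,880 = £207,250.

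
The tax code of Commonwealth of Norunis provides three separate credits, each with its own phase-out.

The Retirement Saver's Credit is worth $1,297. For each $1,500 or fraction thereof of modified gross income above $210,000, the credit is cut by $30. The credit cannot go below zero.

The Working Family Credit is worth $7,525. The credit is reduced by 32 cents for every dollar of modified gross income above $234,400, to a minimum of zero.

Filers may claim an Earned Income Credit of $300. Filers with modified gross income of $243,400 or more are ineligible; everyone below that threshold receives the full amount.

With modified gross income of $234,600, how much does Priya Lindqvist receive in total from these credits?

Retirement Saver's Credit: income exceeds $210,000 by $24,600, which is 17 full-or-partial $1,500 increments; reduction = 17 × $30 = $510, leaving $787.
Working Family Credit: 32% of the $200 excess over $234,400 is $64; credit = $7,525 − $64 = $7,461.
Earned Income Credit: $234,600 is below the $243,400 cutoff, so the full $300 applies.
Total: $787 + $7,461 + $300 = $8,548.

$8,548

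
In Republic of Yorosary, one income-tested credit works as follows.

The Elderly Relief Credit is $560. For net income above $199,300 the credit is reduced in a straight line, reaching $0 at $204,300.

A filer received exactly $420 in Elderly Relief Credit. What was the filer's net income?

$200,550

$420 is 420/560 of the full $560, so 140/560 of the $5,000 range has been used: income = $199,300 + $5,000 × 140/560 = $200,550.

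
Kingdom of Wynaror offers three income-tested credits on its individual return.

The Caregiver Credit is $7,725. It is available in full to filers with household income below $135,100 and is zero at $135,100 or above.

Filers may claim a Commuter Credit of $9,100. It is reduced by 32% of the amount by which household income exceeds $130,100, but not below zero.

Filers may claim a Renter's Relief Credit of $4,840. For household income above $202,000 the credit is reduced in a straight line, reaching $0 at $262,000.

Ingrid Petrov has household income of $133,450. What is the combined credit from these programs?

Caregiver Credit: $133,450 is below the $135,100 cutoff, so the full $7,725 applies.
Commuter Credit: 32% of the $3,350 excess over $130,100 is $1,072; credit = $9,100 − $1,072 = $8,028.
Renter's Relief Credit: $133,450 is at or below the $202,000 threshold, so the full $4,840 applies.
Total: $7,725 + $8,028 + $4,840 = $20,593.

$20,593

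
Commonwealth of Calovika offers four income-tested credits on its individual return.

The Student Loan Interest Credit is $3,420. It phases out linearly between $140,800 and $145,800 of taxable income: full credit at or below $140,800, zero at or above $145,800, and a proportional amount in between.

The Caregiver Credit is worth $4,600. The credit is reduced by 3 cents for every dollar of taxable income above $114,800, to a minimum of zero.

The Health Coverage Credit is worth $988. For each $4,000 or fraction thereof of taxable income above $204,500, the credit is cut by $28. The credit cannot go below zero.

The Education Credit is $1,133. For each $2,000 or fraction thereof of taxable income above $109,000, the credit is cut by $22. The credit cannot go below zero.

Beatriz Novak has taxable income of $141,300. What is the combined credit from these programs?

Student Loan Interest Credit: $141,300 is $500 into a $5,000 phase-out range, leaving 4,500/5,000 of the credit: $3,420 × 4,500/5,000 = $3,078.
Caregiver Credit: 3% of the $26,500 excess over $114,800 is $795; credit = $4,600 − $795 = $3,805.
Health Coverage Credit: $141,300 is at or below the $204,500 threshold, so the full $988 applies.
Education Credit: income exceeds $109,000 by $32,300, which is 17 full-or-partial $2,000 increments; reduction = 17 × $22 = $374, leaving $759.
Total: $3,078 + $3,805 + $988 + $759 = $8,630.

$8,630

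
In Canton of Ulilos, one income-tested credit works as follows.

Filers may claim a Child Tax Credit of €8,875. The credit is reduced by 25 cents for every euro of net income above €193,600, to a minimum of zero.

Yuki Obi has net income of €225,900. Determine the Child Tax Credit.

Child Tax Credit: 25% of the €32,300 excess over €193,600 is €8,075; credit = €8,875 − €8,075 = €800.

€800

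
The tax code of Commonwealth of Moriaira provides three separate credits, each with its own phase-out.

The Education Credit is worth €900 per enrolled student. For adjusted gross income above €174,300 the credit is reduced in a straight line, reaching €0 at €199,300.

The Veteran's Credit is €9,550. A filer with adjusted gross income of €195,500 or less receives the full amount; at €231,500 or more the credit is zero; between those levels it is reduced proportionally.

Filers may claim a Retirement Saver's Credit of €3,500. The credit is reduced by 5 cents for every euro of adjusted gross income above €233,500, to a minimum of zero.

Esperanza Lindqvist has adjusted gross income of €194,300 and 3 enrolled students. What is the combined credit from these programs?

€13,590

Education Credit: base = 3 × €900 = €2,700. €194,300 is €20,000 into a €25,000 phase-out range, leaving 5,000/25,000 of the credit: €2,700 × 5,000/25,000 = €540.
Veteran's Credit: €194,300 is at or below the €195,500 threshold, so the full €9,550 applies.
Retirement Saver's Credit: €194,300 is at or below the €233,500 threshold, so the full €3,500 applies.
Total: €540 + €9,550 + €3,500 = €13,590.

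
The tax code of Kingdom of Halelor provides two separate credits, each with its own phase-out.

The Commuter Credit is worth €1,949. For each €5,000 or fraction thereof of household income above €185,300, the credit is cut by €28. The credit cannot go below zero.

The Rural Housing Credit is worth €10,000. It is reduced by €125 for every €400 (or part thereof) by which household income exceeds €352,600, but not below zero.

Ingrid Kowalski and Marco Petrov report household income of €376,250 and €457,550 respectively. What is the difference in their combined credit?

Ingrid (€376,250): Commuter Credit: income exceeds €185,300 by €190,950, which is 39 full-or-partial €5,000 increments; reduction = 39 × €28 = €1,092, leaving €857. Rural Housing Credit: income exceeds €352,600 by €23,650, which is 60 full-or-partial €400 increments; reduction = 60 × €125 = €7,500, leaving €2,500. total €857 + €2,500 = €3,357
Marco (€457,550): Commuter Credit: income exceeds €185,300 by €272,250, which is 55 full-or-partial €5,000 increments; reduction = 55 × €28 = €1,540, leaving €409. Rural Housing Credit: income exceeds €352,600 by €104,950 → 263 increments × €125 = €32,875 ≥ base, so the credit is €0. total €409 + €0 = €409
Difference: |€3,357 − €409| = €2,948.

€2,948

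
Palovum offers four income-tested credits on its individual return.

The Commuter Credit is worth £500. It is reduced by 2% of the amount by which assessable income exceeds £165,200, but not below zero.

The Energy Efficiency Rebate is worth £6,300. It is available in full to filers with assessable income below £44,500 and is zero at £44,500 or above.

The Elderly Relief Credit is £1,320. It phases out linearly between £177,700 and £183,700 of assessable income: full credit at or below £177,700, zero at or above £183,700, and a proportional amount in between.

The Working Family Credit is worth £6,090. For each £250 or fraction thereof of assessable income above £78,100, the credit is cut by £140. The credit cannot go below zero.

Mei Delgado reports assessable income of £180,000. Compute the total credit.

Commuter Credit: 2% of the £14,800 excess over £165,200 is £296; credit = £500 − £296 = £204.
Energy Efficiency Rebate: £180,000 meets or exceeds the £44,500 cutoff, so the credit is £0.
Elderly Relief Credit: £180,000 is £2,300 into a £6,000 phase-out range, leaving 3,700/6,000 of the credit: £1,320 × 3,700/6,000 = £814.
Working Family Credit: income exceeds £78,100 by £101,900 → 408 increments × £140 = £57,120 ≥ base, so the credit is £0.
Total: £204 + £0 + £814 + £0 = £1,018.

£1,018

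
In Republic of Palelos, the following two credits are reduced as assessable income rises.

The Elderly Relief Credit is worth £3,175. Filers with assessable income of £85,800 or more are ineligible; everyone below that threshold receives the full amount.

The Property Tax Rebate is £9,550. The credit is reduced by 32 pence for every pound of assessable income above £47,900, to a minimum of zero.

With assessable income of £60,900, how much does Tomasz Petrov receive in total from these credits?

Elderly Relief Credit: £60,900 is below the £85,800 cutoff, so the full £3,175 applies.
Property Tax Rebate: 32% of the £13,000 excess over £47,900 is £4,160; credit = £9,550 − £4,160 = £5,390.
Total: £3,175 + £5,390 = £8,565.

£8,565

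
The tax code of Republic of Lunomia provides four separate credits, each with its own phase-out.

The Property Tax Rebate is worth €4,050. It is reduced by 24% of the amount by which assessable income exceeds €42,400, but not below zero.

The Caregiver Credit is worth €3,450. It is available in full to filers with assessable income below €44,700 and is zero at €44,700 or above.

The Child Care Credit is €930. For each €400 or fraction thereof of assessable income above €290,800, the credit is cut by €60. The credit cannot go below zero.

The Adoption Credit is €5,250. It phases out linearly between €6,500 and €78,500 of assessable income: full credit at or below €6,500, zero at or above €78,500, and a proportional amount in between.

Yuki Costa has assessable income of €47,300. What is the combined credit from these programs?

Property Tax Rebate: 24% of the €4,900 excess over €42,400 is €1,176; credit = €4,050 − €1,176 = €2,874.
Caregiver Credit: €47,300 meets or exceeds the €44,700 cutoff, so the credit is €0.
Child Care Credit: €47,300 is at or below the €290,800 threshold, so the full €930 applies.
Adoption Credit: €47,300 is €40,800 into a €72,000 phase-out range, leaving 31,200/72,000 of the credit: €5,250 × 31,200/72,000 = €2,275.
Total: €2,874 + €0 + €930 + €2,275 = €6,079.

€6,079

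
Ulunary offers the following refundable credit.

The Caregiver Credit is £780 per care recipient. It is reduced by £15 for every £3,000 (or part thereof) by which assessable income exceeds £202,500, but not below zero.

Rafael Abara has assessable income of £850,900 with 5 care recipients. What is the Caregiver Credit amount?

Caregiver Credit: base = 5 × £780 = £3,900. income exceeds £202,500 by £648,400, which is 217 full-or-partial £3,000 increments; reduction = 217 × £15 = £3,255, leaving £645.

£645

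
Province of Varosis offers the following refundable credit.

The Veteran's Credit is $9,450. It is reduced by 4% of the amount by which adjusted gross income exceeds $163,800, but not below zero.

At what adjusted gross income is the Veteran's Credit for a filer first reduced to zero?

$400,050

The credit falls by 4% of each dollar above $163,800, so it reaches zero when the excess is $9,450 / 4% = $236,250: income = $163,800 + $236,250 = $400,050.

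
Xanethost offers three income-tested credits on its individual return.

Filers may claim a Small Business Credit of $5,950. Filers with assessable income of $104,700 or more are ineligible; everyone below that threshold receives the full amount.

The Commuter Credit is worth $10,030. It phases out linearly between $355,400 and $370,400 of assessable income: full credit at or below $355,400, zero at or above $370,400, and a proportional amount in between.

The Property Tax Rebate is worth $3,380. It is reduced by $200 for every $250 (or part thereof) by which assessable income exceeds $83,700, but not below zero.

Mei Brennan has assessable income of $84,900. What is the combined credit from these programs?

$18,360

Small Business Credit: $84,900 is below the $104,700 cutoff, so the full $5,950 applies.
Commuter Credit: $84,900 is at or below the $355,400 threshold, so the full $10,030 applies.
Property Tax Rebate: income exceeds $83,700 by $1,200, which is 5 full-or-partial $250 increments; reduction = 5 × $200 = $1,000, leaving $2,380.
Total: $5,950 + $10,030 + $2,380 = $18,360.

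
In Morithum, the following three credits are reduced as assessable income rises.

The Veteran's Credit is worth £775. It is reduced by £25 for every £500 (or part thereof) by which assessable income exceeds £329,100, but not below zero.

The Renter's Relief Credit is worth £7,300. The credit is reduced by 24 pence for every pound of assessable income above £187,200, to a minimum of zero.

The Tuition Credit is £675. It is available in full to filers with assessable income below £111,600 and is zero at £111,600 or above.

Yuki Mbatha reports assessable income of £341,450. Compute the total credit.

£150

Veteran's Credit: income exceeds £329,100 by £12,350, which is 25 full-or-partial £500 increments; reduction = 25 × £25 = £625, leaving £150.
Renter's Relief Credit: 24% of the £154,250 excess over £187,200 is £37,020 ≥ base, so the credit is £0.
Tuition Credit: £341,450 meets or exceeds the £111,600 cutoff, so the credit is £0.
Total: £150 + £0 + £0 = £150.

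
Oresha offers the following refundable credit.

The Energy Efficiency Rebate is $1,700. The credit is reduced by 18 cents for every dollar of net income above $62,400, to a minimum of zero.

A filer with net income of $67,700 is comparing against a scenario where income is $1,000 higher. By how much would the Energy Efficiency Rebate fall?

At $67,700 — 18% of the $5,300 excess over $62,400 is $954; credit = $1,700 − $954 = $746.
At $68,700 — 18% of the $6,300 excess over $62,400 is $1,134; credit = $1,700 − $1,134 = $566.
Lost: $746 − $566 = $180.

$180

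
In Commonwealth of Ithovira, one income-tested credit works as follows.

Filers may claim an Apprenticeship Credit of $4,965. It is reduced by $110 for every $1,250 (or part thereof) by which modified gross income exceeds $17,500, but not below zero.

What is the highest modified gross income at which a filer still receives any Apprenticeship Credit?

$73,750

After 45 increments the reduction is 45 × $110 = $4,950, leaving $15; one more increment wipes it out. Increment 45 ends at excess 45 × $1,250 = $56,250, so the highest qualifying income is $17,500 + $56,250 = $73,750.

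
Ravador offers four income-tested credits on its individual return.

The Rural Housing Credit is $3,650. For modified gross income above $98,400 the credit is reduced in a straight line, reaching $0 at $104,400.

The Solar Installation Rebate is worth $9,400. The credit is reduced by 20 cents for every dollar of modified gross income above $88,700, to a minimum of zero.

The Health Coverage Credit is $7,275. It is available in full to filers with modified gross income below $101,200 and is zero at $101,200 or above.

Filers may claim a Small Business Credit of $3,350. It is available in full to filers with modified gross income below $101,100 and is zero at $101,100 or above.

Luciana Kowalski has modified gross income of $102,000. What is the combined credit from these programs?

Rural Housing Credit: $102,000 is $3,600 into a $6,000 phase-out range, leaving 2,400/6,000 of the credit: $3,650 × 2,400/6,000 = $1,460.
Solar Installation Rebate: 20% of the $13,300 excess over $88,700 is $2,660; credit = $9,400 − $2,660 = $6,740.
Health Coverage Credit: $102,000 meets or exceeds the $101,200 cutoff, so the credit is $0.
Small Business Credit: $102,000 meets or exceeds the $101,100 cutoff, so the credit is $0.
Total: $1,460 + $6,740 + $0 + $0 = $8,200.

$8,200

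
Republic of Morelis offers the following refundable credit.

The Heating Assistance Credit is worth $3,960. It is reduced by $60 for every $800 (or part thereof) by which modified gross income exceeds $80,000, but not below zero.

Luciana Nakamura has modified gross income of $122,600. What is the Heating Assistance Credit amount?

$720

Heating Assistance Credit: income exceeds $80,000 by $42,600, which is 54 full-or-partial $800 increments; reduction = 54 × $60 = $3,240, leaving $720.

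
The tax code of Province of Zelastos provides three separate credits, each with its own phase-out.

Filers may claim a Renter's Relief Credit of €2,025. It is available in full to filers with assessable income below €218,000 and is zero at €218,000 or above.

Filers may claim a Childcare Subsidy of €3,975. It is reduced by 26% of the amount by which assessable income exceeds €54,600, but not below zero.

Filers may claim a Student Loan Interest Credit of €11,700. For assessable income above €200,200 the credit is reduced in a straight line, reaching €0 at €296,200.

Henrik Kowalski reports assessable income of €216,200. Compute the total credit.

Renter's Relief Credit: €216,200 is below the €218,000 cutoff, so the full €2,025 applies.
Childcare Subsidy: 26% of the €161,600 excess over €54,600 is €42,016 ≥ base, so the credit is €0.
Student Loan Interest Credit: €216,200 is €16,000 into a €96,000 phase-out range, leaving 80,000/96,000 of the credit: €11,700 × 80,000/96,000 = €9,750.
Total: €2,025 + €0 + €9,750 = €11,775.

€11,775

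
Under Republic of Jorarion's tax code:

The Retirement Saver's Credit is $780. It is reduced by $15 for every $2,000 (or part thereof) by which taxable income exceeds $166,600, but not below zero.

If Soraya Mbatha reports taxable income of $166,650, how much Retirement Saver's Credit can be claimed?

$765

Retirement Saver's Credit: income exceeds $166,600 by $50, which is 1 full-or-partial $2,000 increment; reduction = 1 × $15 = $15, leaving $765.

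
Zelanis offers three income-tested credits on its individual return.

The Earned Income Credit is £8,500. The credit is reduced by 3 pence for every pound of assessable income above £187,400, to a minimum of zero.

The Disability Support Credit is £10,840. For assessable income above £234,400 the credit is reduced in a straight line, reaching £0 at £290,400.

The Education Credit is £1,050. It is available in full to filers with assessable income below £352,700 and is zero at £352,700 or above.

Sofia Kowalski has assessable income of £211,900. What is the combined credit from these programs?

£19,655

Earned Income Credit: 3% of the £24,500 excess over £187,400 is £735; credit = £8,500 − £735 = £7,765.
Disability Support Credit: £211,900 is at or below the £234,400 threshold, so the full £10,840 applies.
Education Credit: £211,900 is below the £352,700 cutoff, so the full £1,050 applies.
Total: £7,765 + £10,840 + £1,050 = £19,655.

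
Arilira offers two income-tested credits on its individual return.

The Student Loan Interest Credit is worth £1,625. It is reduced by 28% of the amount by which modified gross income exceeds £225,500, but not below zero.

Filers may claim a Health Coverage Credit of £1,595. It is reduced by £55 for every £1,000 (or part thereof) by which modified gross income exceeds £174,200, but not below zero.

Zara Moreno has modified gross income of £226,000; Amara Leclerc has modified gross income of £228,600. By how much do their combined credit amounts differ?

Zara (£226,000): Student Loan Interest Credit: 28% of the £500 excess over £225,500 is £140; credit = £1,625 − £140 = £1,485. Health Coverage Credit: income exceeds £174,200 by £51,800 → 52 increments × £55 = £2,860 ≥ base, so the credit is £0. total £1,485 + £0 = £1,485
Amara (£228,600): Student Loan Interest Credit: 28% of the £3,100 excess over £225,500 is £868; credit = £1,625 − £868 = £757. Health Coverage Credit: income exceeds £174,200 by £54,400 → 55 increments × £55 = £3,025 ≥ base, so the credit is £0. total £757 + £0 = £757
Difference: |£1,485 − £757| = £728.

£728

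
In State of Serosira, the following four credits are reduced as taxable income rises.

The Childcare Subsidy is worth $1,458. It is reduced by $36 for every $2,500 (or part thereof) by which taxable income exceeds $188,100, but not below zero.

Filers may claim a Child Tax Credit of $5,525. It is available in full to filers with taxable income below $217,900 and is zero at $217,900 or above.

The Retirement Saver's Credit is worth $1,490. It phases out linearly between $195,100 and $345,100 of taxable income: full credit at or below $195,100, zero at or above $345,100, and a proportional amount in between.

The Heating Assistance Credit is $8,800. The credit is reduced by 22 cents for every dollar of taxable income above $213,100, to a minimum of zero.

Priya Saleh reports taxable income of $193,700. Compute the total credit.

$17,165

Childcare Subsidy: income exceeds $188,100 by $5,600, which is 3 full-or-partial $2,500 increments; reduction = 3 × $36 = $108, leaving $1,350.
Child Tax Credit: $193,700 is below the $217,900 cutoff, so the full $5,525 applies.
Retirement Saver's Credit: $193,700 is at or below the $195,100 threshold, so the full $1,490 applies.
Heating Assistance Credit: $193,700 is at or below the $213,100 threshold, so the full $8,800 applies.
Total: $1,350 + $5,525 + $1,490 + $8,800 = $17,165.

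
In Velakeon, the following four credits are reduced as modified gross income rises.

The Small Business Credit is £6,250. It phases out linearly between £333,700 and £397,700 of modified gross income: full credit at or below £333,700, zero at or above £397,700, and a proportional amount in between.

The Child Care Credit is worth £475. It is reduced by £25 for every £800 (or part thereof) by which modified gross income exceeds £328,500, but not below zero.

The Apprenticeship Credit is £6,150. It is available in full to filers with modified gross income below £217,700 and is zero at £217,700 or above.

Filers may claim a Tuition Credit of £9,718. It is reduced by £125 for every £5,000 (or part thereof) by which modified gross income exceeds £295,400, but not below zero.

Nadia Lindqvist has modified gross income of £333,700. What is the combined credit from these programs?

Small Business Credit: £333,700 is at or below the £333,700 threshold, so the full £6,250 applies.
Child Care Credit: income exceeds £328,500 by £5,200, which is 7 full-or-partial £800 increments; reduction = 7 × £25 = £175, leaving £300.
Apprenticeship Credit: £333,700 meets or exceeds the £217,700 cutoff, so the credit is £0.
Tuition Credit: income exceeds £295,400 by £38,300, which is 8 full-or-partial £5,000 increments; reduction = 8 × £125 = £1,000, leaving £8,718.
Total: £6,250 + £300 + £0 + £8,718 = £15,268.

£15,268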